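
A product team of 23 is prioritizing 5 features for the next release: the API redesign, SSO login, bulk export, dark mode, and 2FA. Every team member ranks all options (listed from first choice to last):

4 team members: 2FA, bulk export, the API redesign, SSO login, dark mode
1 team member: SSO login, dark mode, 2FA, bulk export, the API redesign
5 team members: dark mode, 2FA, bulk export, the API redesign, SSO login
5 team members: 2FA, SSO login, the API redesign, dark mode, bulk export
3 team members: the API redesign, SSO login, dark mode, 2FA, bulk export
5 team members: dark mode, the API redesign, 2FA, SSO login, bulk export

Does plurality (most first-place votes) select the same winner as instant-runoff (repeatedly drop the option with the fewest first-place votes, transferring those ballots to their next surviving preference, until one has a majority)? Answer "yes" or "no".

Plurality — first-place votes: the API redesign 3, SSO login 1, bulk export 0, dark mode 10, 2FA 9. Winner: dark mode.
Instant-runoff — R1 the API redesign 3, SSO login 1, bulk export 0, dark mode 10, 2FA 9 (bulk export out); R2 the API redesign 3, SSO login 1, dark mode 10, 2FA 9 (SSO login out); R3 the API redesign 3, dark mode 11, 2FA 9 (the API redesign out); R4 dark mode 14, 2FA 9 (dark mode winner). Winner: dark mode.
The two methods agree.

yes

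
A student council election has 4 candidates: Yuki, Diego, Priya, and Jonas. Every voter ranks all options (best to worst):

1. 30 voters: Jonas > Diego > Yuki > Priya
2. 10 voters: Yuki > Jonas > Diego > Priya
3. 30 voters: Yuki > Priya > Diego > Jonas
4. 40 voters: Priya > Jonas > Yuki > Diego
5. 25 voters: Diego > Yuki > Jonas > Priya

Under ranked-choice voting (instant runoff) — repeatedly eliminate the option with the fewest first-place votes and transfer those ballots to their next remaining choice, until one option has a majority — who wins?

Yuki

Round 1: Yuki 40, Diego 25, Priya 40, Jonas 30. Eliminate Diego.
Round 2: Yuki 65, Priya 40, Jonas 30. Eliminate Jonas.
Round 3: Yuki 95, Priya 40. Yuki has a majority.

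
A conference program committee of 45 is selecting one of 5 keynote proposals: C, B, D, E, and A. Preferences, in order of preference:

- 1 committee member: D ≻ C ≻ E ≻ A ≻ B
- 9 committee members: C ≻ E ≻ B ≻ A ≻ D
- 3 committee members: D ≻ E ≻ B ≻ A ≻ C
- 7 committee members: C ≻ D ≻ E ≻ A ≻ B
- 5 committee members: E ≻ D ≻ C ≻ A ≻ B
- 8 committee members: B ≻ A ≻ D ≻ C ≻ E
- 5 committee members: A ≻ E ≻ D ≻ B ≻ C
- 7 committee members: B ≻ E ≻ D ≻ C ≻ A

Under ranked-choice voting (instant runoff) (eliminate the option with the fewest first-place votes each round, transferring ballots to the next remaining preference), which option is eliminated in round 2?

A

Round 1: C 16, B 15, D 4, E 5, A 5. Eliminate D.
Round 2: C 17, B 15, E 8, A 5. Eliminate A.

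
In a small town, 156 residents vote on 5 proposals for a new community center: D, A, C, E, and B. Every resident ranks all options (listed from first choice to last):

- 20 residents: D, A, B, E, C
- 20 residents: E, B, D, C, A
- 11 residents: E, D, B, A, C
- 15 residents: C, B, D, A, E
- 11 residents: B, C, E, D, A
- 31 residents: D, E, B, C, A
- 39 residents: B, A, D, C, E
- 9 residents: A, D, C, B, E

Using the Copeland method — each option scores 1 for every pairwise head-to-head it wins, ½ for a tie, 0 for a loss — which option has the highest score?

D: beats A, C, and E; loses to B → score 3.
A: beats C and E; loses to D and B → score 2.
C: loses to D, A, E, and B → score 0.
E: beats C; loses to D, A, and B → score 1.
B: beats D, A, C, and E → score 4.
B has the best pairwise record.

B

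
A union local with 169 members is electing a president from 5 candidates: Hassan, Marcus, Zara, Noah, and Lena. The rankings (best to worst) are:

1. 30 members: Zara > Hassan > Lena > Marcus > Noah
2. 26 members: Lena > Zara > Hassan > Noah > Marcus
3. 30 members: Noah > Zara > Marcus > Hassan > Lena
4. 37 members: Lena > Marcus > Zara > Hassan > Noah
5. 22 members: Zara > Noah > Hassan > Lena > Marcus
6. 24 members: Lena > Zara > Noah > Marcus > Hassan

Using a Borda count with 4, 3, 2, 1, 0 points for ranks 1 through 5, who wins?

Zara

Hassan: 30·3 + 26·2 + 30·1 + 37·1 + 22·2 + 24·0 = 253
Marcus: 30·1 + 26·0 + 30·2 + 37·3 + 22·0 + 24·1 = 225
Zara: 30·4 + 26·3 + 30·3 + 37·2 + 22·4 + 24·3 = 522
Noah: 30·0 + 26·1 + 30·4 + 37·0 + 22·3 + 24·2 = 260
Lena: 30·2 + 26·4 + 30·0 + 37·4 + 22·1 + 24·4 = 430
Zara has the highest Borda score (522).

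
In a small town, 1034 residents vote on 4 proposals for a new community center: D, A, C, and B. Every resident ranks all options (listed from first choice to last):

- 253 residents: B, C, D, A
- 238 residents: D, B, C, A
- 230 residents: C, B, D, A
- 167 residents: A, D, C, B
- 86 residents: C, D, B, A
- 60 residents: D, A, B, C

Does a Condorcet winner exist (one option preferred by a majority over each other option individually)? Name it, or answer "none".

none

Checking pairwise contests:
C beats D 569–465.
D beats A 867–167.
B beats C 551–483.
D beats B 551–483.
Every option loses at least one head-to-head, so there is no Condorcet winner.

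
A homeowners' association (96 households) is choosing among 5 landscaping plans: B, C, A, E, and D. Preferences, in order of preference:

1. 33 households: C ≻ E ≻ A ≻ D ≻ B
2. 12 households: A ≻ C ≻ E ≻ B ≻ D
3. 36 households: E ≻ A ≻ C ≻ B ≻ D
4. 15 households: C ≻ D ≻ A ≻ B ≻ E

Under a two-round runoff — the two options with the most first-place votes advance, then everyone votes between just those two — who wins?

Round 1 first-place votes: B 0, C 48, A 12, E 36, D 0.
C and E advance.
Runoff: C is preferred to E by 60 voters; E by 36.
C wins the runoff.

C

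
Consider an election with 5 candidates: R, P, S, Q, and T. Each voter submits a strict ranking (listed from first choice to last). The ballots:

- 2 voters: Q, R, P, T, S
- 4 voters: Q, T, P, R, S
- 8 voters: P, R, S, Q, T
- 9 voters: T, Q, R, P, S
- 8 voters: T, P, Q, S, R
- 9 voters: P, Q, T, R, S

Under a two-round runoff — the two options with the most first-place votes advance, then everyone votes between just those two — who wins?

T

Round 1 first-place votes: R 0, P 17, S 0, Q 6, T 17.
T and P advance.
Runoff: T is preferred to P by 21 voters; P by 19.
T wins the runoff.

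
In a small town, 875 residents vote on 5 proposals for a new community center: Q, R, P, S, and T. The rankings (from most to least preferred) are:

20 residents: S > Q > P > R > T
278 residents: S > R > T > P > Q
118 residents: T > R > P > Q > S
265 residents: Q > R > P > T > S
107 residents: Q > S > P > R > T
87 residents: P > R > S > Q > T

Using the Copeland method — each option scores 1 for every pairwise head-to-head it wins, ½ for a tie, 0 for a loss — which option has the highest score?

Q: beats S and T; loses to R and P → score 2.
R: beats Q, P, S, and T → score 4.
P: beats Q, S, and T; loses to R → score 3.
S: beats T; loses to Q, R, and P → score 1.
T: loses to Q, R, P, and S → score 0.
R has the best pairwise record.

R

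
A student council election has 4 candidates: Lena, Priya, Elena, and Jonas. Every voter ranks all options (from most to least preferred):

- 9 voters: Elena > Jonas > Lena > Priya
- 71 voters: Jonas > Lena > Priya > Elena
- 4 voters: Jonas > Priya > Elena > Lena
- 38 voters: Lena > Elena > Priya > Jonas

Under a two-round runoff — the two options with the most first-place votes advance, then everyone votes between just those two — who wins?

Round 1 first-place votes: Lena 38, Priya 0, Elena 9, Jonas 75.
Jonas and Lena advance.
Runoff: Jonas is preferred to Lena by 84 voters; Lena by 38.
Jonas wins the runoff.

Jonas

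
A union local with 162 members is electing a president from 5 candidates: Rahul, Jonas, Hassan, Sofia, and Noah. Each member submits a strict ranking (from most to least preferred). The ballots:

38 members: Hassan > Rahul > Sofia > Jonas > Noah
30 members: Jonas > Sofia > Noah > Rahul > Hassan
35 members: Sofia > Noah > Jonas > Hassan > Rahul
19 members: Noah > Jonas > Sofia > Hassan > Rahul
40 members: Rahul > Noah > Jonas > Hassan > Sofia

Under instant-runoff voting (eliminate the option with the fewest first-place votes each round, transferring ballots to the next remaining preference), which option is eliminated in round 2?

Sofia

Round 1: Rahul 40, Jonas 30, Hassan 38, Sofia 35, Noah 19. Eliminate Noah.
Round 2: Rahul 40, Jonas 49, Hassan 38, Sofia 35. Eliminate Sofia.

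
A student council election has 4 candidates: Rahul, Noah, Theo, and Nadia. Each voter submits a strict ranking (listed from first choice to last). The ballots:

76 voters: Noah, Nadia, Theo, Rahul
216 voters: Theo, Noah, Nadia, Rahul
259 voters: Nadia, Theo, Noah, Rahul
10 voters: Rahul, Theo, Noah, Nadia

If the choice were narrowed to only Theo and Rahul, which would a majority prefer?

Theo

Voters preferring Theo to Rahul: 551; preferring Rahul to Theo: 10.
Theo wins the head-to-head.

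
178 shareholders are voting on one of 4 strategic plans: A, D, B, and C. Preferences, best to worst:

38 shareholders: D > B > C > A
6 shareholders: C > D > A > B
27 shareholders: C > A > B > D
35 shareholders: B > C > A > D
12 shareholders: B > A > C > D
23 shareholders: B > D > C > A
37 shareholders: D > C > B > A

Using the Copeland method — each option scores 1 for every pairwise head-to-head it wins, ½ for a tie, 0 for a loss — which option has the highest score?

B

A: loses to D, B, and C → score 0.
D: beats A and C; loses to B → score 2.
B: beats A, D, and C → score 3.
C: beats A; loses to D and B → score 1.
B has the best pairwise record.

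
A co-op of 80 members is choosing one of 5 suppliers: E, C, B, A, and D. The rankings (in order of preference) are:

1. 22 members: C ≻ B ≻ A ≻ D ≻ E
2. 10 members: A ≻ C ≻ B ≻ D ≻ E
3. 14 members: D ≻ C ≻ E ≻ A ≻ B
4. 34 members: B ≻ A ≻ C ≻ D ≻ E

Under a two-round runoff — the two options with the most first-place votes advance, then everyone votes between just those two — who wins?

C

Round 1 first-place votes: E 0, C 22, B 34, A 10, D 14.
B and C advance.
Runoff: B is preferred to C by 34 voters; C by 46.
C wins the runoff.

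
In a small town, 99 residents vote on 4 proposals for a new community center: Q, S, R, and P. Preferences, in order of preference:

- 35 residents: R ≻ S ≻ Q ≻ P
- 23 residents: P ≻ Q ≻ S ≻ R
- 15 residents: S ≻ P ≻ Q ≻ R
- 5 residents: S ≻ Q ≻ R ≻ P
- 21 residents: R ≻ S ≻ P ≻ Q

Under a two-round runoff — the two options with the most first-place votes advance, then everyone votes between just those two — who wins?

Round 1 first-place votes: Q 0, S 20, R 56, P 23.
R and P advance.
Runoff: R is preferred to P by 61 voters; P by 38.
R wins the runoff.

R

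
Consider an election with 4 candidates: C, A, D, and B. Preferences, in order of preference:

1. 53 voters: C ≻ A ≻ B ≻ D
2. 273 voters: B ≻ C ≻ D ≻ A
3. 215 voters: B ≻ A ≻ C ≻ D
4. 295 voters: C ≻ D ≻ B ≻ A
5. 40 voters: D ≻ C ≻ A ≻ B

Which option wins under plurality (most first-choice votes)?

First-place votes: C 348, A 0, D 40, B 488.
B has the most first-place votes.

B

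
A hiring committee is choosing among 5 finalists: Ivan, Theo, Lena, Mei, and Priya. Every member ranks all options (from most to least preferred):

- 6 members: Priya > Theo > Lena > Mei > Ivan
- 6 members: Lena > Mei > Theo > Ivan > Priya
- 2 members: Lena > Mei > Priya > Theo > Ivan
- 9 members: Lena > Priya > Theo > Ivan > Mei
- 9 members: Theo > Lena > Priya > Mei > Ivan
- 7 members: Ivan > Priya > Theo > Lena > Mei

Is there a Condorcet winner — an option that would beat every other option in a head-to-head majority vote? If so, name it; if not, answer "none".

Checking pairwise contests:
Theo beats Ivan 32–7.
Priya beats Theo 24–15.
Theo beats Lena 22–17.
Theo beats Mei 31–8.
Lena beats Priya 26–13.
Every option loses at least one head-to-head, so there is no Condorcet winner.

none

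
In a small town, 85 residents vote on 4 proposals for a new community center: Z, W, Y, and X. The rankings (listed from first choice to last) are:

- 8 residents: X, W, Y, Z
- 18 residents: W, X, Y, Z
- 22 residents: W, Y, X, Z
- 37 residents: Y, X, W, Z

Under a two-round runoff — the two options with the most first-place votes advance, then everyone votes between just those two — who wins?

W

Round 1 first-place votes: Z 0, W 40, Y 37, X 8.
W and Y advance.
Runoff: W is preferred to Y by 48 voters; Y by 37.
W wins the runoff.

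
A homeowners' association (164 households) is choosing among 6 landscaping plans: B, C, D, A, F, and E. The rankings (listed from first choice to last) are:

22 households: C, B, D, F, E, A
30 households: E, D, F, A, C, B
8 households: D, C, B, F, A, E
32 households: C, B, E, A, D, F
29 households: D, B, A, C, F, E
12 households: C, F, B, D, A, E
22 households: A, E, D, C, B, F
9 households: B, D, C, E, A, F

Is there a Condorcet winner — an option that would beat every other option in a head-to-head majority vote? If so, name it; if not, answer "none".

none

Checking pairwise contests:
C beats B 126–38.
D beats C 98–66.
E beats D 84–80.
B beats A 112–52.
B beats F 122–42.
B beats E 112–52.
Every option loses at least one head-to-head, so there is no Condorcet winner.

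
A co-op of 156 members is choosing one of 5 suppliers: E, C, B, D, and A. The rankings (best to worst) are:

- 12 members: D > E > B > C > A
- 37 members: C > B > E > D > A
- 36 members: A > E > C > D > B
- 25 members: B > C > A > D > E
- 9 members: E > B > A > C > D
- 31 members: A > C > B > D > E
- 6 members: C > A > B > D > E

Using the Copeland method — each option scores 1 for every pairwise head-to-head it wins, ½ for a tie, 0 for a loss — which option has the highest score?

E: beats D; loses to C, B, and A → score 1.
C: beats E, B, D, and A → score 4.
B: beats E, D, and A; loses to C → score 3.
D: loses to E, C, B, and A → score 0.
A: beats E and D; loses to C and B → score 2.
C has the best pairwise record.

C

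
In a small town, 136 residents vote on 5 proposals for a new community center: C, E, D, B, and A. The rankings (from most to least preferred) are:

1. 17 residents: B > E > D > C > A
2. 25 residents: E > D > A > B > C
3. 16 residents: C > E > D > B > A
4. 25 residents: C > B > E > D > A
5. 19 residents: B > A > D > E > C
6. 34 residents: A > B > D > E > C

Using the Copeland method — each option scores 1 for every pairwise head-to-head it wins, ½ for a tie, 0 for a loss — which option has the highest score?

B

C: loses to E, D, B, and A → score 0.
E: beats C, D, and A; loses to B → score 3.
D: beats C and A; loses to E and B → score 2.
B: beats C, E, D, and A → score 4.
A: beats C; loses to E, D, and B → score 1.
B has the best pairwise record.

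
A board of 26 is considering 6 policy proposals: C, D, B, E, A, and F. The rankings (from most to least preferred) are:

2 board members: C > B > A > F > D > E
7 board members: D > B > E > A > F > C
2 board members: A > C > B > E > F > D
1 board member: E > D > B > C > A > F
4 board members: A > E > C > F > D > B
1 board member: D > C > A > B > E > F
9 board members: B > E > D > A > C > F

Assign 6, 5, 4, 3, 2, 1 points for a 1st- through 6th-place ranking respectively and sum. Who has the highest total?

C: 2·6 + 7·1 + 2·5 + 1·3 + 4·4 + 1·5 + 9·2 = 71
D: 2·2 + 7·6 + 2·1 + 1·5 + 4·2 + 1·6 + 9·4 = 103
B: 2·5 + 7·5 + 2·4 + 1·4 + 4·1 + 1·3 + 9·6 = 118
E: 2·1 + 7·4 + 2·3 + 1·6 + 4·5 + 1·2 + 9·5 = 109
A: 2·4 + 7·3 + 2·6 + 1·2 + 4·6 + 1·4 + 9·3 = 98
F: 2·3 + 7·2 + 2·2 + 1·1 + 4·3 + 1·1 + 9·1 = 47
B has the highest Borda score (118).

B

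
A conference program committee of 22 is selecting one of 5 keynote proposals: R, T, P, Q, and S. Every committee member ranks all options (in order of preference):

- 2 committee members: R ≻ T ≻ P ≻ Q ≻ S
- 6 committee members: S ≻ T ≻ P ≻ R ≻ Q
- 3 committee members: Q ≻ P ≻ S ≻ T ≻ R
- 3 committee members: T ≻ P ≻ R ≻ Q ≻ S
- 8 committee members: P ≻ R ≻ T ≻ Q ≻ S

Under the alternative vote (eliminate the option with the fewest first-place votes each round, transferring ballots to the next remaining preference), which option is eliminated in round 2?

Round 1: R 2, T 3, P 8, Q 3, S 6. Eliminate R.
Round 2: T 5, P 8, Q 3, S 6. Eliminate Q.

Q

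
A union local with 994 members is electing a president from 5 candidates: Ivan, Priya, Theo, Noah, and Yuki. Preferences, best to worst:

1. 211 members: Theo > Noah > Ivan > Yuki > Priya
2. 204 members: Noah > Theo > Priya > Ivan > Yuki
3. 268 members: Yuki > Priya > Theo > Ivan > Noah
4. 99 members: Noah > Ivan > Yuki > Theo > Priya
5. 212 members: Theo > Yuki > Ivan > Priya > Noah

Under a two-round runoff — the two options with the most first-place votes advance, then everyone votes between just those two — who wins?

Theo

Round 1 first-place votes: Ivan 0, Priya 0, Theo 423, Noah 303, Yuki 268.
Theo and Noah advance.
Runoff: Theo is preferred to Noah by 691 voters; Noah by 303.
Theo wins the runoff.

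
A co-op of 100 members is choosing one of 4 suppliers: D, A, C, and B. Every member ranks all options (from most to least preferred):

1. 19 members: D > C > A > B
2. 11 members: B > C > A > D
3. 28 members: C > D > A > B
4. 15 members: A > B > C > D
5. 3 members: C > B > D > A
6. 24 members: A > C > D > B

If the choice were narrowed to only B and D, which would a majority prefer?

Voters preferring B to D: 29; preferring D to B: 71.
D wins the head-to-head.

D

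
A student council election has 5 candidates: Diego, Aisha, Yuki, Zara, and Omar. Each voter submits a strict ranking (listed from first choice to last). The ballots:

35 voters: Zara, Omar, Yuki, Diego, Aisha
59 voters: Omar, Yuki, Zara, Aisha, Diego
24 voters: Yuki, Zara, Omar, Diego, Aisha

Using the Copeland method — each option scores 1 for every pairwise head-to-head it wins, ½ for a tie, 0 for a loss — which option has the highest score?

Diego: ties Aisha; loses to Yuki, Zara, and Omar → score 0.5.
Aisha: ties Diego; loses to Yuki, Zara, and Omar → score 0.5.
Yuki: beats Diego, Aisha, and Zara; loses to Omar → score 3.
Zara: beats Diego and Aisha; ties Omar; loses to Yuki → score 2.5.
Omar: beats Diego, Aisha, and Yuki; ties Zara → score 3.5.
Omar has the best pairwise record.

Omar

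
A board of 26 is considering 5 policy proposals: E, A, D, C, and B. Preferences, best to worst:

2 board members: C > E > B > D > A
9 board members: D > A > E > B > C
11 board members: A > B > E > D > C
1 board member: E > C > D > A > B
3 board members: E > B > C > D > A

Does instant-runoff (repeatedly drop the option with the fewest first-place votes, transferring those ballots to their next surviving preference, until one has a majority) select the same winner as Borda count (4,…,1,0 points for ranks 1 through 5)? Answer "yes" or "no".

Instant-runoff — R1 E 4, A 11, D 9, C 2, B 0 (B out); R2 E 4, A 11, D 9, C 2 (C out); R3 E 6, A 11, D 9 (E out); R4 A 11, D 15 (D winner). Winner: D.
Borda — scores: E 62, A 72, D 54, C 17, B 55. Winner: A.
The two methods disagree.

no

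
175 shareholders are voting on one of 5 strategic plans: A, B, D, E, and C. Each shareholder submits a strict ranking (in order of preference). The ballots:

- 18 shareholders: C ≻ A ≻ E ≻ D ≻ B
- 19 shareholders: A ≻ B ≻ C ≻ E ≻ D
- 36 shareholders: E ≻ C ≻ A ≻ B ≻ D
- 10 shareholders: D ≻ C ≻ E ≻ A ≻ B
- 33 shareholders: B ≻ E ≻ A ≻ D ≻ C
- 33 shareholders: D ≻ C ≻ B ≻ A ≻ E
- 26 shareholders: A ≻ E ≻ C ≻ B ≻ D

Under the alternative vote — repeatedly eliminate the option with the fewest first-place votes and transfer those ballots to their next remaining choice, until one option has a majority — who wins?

A

Round 1: A 45, B 33, D 43, E 36, C 18. Eliminate C.
Round 2: A 63, B 33, D 43, E 36. Eliminate B.
Round 3: A 63, D 43, E 69. Eliminate D.
Round 4: A 96, E 79. A has a majority.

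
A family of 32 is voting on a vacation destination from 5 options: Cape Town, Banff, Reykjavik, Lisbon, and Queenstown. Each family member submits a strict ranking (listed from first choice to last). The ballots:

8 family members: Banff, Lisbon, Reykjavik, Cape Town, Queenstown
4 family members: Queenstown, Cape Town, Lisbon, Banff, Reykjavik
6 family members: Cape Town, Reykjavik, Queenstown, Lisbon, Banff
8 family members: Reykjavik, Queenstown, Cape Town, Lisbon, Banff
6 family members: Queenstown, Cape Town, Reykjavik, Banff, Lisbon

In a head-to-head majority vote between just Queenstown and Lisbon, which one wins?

Queenstown

Voters preferring Queenstown to Lisbon: 24; preferring Lisbon to Queenstown: 8.
Queenstown wins the head-to-head.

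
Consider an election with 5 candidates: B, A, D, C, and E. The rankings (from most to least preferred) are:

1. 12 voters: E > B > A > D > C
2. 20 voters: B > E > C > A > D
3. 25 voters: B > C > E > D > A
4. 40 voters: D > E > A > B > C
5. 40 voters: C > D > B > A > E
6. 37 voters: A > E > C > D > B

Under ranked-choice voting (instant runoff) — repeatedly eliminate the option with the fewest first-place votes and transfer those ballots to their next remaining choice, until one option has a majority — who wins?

Round 1: B 45, A 37, D 40, C 40, E 12. Eliminate E.
Round 2: B 57, A 37, D 40, C 40. Eliminate A.
Round 3: B 57, D 40, C 77. Eliminate D.
Round 4: B 97, C 77. B has a majority.

B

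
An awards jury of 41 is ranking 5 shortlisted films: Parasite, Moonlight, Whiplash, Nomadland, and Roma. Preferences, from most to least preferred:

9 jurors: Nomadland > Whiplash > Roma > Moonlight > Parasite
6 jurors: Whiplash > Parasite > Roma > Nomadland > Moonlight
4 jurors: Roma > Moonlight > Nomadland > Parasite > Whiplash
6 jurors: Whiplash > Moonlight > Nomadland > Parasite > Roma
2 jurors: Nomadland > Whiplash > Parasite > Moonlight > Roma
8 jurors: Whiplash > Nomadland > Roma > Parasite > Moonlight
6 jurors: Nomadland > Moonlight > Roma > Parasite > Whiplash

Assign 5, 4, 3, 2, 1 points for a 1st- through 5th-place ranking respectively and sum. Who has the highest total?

Parasite: 9·1 + 6·4 + 4·2 + 6·2 + 2·3 + 8·2 + 6·2 = 87
Moonlight: 9·2 + 6·1 + 4·4 + 6·4 + 2·2 + 8·1 + 6·4 = 100
Whiplash: 9·4 + 6·5 + 4·1 + 6·5 + 2·4 + 8·5 + 6·1 = 154
Nomadland: 9·5 + 6·2 + 4·3 + 6·3 + 2·5 + 8·4 + 6·5 = 159
Roma: 9·3 + 6·3 + 4·5 + 6·1 + 2·1 + 8·3 + 6·3 = 115
Nomadland has the highest Borda score (159).

Nomadland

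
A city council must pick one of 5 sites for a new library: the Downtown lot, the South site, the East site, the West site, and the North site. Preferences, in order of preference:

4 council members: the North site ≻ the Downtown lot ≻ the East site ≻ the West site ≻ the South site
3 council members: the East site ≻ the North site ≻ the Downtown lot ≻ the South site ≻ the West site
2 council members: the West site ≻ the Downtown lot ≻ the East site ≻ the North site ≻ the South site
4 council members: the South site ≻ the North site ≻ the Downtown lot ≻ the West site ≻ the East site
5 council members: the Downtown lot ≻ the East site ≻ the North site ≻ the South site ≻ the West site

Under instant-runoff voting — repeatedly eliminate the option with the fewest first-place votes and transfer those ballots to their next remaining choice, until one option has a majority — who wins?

the North site

Round 1: the Downtown lot 5, the South site 4, the East site 3, the West site 2, the North site 4. Eliminate the West site.
Round 2: the Downtown lot 7, the South site 4, the East site 3, the North site 4. Eliminate the East site.
Round 3: the Downtown lot 7, the South site 4, the North site 7. Eliminate the South site.
Round 4: the Downtown lot 7, the North site 11. The North site has a majority.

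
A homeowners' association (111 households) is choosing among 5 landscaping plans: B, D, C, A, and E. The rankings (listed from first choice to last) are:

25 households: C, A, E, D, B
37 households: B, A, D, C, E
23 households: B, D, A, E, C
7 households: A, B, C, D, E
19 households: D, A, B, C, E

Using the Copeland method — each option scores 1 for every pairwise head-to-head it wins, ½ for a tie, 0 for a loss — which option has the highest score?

B

B: beats D, C, A, and E → score 4.
D: beats C and E; loses to B and A → score 2.
C: beats E; loses to B, D, and A → score 1.
A: beats D, C, and E; loses to B → score 3.
E: loses to B, D, C, and A → score 0.
B has the best pairwise record.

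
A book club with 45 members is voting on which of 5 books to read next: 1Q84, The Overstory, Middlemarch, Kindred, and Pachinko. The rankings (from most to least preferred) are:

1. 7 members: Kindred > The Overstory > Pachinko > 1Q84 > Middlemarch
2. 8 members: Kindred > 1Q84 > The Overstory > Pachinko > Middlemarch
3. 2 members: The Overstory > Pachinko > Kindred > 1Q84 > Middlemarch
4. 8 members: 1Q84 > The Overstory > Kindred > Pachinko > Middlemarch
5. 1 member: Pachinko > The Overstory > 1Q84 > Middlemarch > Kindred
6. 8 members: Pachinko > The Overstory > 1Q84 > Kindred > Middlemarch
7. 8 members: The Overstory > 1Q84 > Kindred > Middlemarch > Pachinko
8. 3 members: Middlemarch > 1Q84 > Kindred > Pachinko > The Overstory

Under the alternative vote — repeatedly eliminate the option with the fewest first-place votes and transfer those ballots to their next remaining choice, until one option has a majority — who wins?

Round 1: 1Q84 8, The Overstory 10, Middlemarch 3, Kindred 15, Pachinko 9. Eliminate Middlemarch.
Round 2: 1Q84 11, The Overstory 10, Kindred 15, Pachinko 9. Eliminate Pachinko.
Round 3: 1Q84 11, The Overstory 19, Kindred 15. Eliminate 1Q84.
Round 4: The Overstory 27, Kindred 18. The Overstory has a majority.

The Overstory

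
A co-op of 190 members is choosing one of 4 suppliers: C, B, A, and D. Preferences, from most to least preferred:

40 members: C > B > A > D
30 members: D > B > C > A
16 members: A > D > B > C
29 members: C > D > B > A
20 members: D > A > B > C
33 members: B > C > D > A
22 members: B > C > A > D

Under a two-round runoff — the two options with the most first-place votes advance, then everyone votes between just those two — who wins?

Round 1 first-place votes: C 69, B 55, A 16, D 50.
C and B advance.
Runoff: C is preferred to B by 69 voters; B by 121.
B wins the runoff.

B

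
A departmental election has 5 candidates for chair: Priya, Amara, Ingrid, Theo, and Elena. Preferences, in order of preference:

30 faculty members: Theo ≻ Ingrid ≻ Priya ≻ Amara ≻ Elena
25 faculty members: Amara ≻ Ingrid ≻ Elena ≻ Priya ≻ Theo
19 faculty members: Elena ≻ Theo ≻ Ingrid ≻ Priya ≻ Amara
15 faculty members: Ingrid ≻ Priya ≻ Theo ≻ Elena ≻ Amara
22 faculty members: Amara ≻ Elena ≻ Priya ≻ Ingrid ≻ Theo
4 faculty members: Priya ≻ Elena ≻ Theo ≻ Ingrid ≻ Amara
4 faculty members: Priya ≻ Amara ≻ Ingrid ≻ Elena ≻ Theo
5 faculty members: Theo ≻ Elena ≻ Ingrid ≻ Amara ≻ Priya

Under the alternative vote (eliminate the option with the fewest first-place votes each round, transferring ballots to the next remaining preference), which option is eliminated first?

Round 1: Priya 8, Amara 47, Ingrid 15, Theo 35, Elena 19. Eliminate Priya.

Priya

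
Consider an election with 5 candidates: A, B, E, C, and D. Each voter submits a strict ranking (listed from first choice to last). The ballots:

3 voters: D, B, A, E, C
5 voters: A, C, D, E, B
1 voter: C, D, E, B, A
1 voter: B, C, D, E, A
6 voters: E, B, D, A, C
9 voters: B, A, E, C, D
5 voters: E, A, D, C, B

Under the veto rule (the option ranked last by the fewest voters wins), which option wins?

E

Last-place votes: A 2, B 10, E 0, C 9, D 9.
E is ranked last by the fewest voters, so E wins.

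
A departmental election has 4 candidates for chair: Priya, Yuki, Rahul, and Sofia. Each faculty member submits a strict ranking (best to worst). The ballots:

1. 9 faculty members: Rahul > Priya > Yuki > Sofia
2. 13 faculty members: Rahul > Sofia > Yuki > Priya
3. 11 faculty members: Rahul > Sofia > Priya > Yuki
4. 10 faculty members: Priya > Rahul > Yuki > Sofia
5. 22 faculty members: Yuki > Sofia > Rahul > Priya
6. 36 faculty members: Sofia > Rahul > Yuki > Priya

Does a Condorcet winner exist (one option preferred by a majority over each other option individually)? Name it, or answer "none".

Sofia

Sofia vs Priya: 82–19 for Sofia.
Sofia vs Yuki: 60–41 for Sofia.
Sofia vs Rahul: 58–43 for Sofia.
Sofia beats every other option head-to-head.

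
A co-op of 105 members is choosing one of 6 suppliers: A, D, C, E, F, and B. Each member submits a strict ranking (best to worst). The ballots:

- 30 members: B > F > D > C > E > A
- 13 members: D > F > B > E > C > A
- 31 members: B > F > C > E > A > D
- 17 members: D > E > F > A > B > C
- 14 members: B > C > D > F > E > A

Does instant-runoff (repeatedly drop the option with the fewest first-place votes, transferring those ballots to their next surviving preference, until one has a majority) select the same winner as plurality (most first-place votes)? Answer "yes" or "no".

yes

Instant-runoff — R1 A 0, D 30, C 0, E 0, F 0, B 75 (B winner). Winner: B.
Plurality — first-place votes: A 0, D 30, C 0, E 0, F 0, B 75. Winner: B.
The two methods agree.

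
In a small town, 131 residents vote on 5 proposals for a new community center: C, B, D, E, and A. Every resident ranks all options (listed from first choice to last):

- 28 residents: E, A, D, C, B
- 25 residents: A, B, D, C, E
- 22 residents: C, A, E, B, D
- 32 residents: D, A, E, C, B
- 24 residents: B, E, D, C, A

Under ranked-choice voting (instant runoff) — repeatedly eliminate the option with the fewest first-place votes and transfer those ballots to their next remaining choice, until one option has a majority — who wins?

Round 1: C 22, B 24, D 32, E 28, A 25. Eliminate C.
Round 2: B 24, D 32, E 28, A 47. Eliminate B.
Round 3: D 32, E 52, A 47. Eliminate D.
Round 4: E 52, A 79. A has a majority.

A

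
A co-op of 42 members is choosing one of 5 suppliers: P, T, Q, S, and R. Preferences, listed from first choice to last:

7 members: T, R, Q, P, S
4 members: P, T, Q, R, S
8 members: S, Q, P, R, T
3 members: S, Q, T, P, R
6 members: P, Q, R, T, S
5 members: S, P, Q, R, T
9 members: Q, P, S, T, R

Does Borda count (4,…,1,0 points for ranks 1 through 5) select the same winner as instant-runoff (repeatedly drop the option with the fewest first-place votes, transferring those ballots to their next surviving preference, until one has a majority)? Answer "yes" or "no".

yes

Borda — scores: P 108, T 61, Q 119, S 82, R 50. Winner: Q.
Instant-runoff — R1 P 10, T 7, Q 9, S 16, R 0 (R out); R2 P 10, T 7, Q 9, S 16 (T out); R3 P 10, Q 16, S 16 (P out); R4 Q 26, S 16 (Q winner). Winner: Q.
The two methods agree.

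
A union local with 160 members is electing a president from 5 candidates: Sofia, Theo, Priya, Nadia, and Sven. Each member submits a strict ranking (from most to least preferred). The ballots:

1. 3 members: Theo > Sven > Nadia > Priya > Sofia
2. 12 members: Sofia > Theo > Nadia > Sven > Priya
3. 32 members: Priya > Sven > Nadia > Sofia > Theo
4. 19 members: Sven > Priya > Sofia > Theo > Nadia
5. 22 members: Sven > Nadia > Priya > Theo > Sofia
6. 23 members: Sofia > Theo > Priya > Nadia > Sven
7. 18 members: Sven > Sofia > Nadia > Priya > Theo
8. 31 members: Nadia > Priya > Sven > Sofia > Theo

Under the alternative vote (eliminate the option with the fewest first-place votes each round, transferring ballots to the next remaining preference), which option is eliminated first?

Round 1: Sofia 35, Theo 3, Priya 32, Nadia 31, Sven 59. Eliminate Theo.

Theo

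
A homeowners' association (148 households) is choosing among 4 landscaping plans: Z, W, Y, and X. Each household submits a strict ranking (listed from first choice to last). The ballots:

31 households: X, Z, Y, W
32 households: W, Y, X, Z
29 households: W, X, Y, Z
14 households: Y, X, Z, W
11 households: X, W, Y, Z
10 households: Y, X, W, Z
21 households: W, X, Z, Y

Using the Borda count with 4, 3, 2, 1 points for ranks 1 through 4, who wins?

Z: 31·3 + 32·1 + 29·1 + 14·2 + 11·1 + 10·1 + 21·2 = 245
W: 31·1 + 32·4 + 29·4 + 14·1 + 11·3 + 10·2 + 21·4 = 426
Y: 31·2 + 32·3 + 29·2 + 14·4 + 11·2 + 10·4 + 21·1 = 355
X: 31·4 + 32·2 + 29·3 + 14·3 + 11·4 + 10·3 + 21·3 = 454
X has the highest Borda score (454).

X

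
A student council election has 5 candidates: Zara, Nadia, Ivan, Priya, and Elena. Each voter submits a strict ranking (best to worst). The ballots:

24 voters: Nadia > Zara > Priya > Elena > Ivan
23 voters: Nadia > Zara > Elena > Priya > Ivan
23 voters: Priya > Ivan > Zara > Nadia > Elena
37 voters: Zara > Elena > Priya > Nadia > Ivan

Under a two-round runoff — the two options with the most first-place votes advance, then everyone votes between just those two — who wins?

Zara

Round 1 first-place votes: Zara 37, Nadia 47, Ivan 0, Priya 23, Elena 0.
Nadia and Zara advance.
Runoff: Nadia is preferred to Zara by 47 voters; Zara by 60.
Zara wins the runoff.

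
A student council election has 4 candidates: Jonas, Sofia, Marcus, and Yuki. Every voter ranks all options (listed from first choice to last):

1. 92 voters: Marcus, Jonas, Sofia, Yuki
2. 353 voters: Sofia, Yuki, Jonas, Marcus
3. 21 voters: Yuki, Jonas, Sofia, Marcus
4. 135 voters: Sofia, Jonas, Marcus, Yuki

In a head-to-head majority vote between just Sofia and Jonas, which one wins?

Voters preferring Sofia to Jonas: 488; preferring Jonas to Sofia: 113.
Sofia wins the head-to-head.

Sofia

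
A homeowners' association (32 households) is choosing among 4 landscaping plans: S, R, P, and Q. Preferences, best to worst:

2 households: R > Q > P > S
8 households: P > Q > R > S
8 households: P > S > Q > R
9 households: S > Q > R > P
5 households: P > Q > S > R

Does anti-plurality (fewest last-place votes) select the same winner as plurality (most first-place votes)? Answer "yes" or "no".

Anti-plurality — last-place votes: S 10, R 13, P 9, Q 0. Winner: Q.
Plurality — first-place votes: S 9, R 2, P 21, Q 0. Winner: P.
The two methods disagree.

no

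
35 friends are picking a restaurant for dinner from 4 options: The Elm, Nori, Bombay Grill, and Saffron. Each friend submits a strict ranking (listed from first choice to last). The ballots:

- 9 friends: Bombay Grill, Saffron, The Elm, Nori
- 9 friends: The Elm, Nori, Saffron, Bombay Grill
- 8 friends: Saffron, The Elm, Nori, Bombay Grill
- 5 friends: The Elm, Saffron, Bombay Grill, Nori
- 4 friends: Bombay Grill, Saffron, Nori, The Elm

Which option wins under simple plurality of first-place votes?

First-place votes: The Elm 14, Nori 0, Bombay Grill 13, Saffron 8.
The Elm has the most first-place votes.

The Elm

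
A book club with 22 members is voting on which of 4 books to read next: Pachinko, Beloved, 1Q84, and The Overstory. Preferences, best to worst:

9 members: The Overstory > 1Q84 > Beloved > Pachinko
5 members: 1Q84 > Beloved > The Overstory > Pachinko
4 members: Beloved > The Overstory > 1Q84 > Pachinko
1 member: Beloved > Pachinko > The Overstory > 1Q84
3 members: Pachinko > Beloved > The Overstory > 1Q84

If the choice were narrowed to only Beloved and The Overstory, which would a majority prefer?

Beloved

Voters preferring Beloved to The Overstory: 13; preferring The Overstory to Beloved: 9.
Beloved wins the head-to-head.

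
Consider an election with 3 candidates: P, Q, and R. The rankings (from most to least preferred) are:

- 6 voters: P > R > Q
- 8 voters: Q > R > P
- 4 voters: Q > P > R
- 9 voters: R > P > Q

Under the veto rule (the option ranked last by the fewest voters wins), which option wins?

R

Last-place votes: P 8, Q 15, R 4.
R is ranked last by the fewest voters, so R wins.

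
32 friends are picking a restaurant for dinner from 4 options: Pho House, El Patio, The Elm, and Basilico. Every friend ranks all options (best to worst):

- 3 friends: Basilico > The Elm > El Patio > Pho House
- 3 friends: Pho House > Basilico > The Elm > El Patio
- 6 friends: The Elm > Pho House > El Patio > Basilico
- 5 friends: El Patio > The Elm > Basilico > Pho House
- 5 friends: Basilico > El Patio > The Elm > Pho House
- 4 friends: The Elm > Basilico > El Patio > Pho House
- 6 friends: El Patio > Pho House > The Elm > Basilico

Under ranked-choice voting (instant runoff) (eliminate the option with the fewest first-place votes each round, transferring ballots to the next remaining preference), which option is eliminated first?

Pho House

Round 1: Pho House 3, El Patio 11, The Elm 10, Basilico 8. Eliminate Pho House.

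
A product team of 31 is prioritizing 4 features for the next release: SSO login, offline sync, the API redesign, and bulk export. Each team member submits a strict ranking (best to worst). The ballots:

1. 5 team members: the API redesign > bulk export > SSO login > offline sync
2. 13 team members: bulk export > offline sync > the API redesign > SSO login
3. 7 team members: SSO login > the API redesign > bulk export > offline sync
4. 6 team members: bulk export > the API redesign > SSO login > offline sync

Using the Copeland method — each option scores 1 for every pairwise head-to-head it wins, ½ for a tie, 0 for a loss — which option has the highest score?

SSO login: beats offline sync; loses to the API redesign and bulk export → score 1.
offline sync: loses to SSO login, the API redesign, and bulk export → score 0.
the API redesign: beats SSO login and offline sync; loses to bulk export → score 2.
bulk export: beats SSO login, offline sync, and the API redesign → score 3.
bulk export has the best pairwise record.

bulk export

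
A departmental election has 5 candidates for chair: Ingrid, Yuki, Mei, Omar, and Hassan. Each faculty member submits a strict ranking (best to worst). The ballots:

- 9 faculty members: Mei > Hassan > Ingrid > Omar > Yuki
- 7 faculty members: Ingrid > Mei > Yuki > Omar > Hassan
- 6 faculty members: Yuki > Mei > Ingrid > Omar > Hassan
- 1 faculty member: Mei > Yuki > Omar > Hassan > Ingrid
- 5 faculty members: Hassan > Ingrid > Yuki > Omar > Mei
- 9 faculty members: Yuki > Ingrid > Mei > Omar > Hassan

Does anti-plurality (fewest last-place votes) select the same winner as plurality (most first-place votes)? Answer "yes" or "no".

no

Anti-plurality — last-place votes: Ingrid 1, Yuki 9, Mei 5, Omar 0, Hassan 22. Winner: Omar.
Plurality — first-place votes: Ingrid 7, Yuki 15, Mei 10, Omar 0, Hassan 5. Winner: Yuki.
The two methods disagree.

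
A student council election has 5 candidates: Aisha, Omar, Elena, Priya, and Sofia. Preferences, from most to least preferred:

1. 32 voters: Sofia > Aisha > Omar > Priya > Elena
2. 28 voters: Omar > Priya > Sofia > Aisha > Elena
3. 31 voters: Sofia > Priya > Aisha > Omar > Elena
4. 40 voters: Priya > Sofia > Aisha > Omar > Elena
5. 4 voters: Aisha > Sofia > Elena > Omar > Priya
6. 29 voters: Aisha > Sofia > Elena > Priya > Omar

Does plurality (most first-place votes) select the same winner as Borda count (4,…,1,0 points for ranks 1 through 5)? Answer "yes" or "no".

Plurality — first-place votes: Aisha 33, Omar 28, Elena 0, Priya 40, Sofia 63. Winner: Sofia.
Borda — scores: Aisha 398, Omar 251, Elena 66, Priya 398, Sofia 527. Winner: Sofia.
The two methods agree.

yes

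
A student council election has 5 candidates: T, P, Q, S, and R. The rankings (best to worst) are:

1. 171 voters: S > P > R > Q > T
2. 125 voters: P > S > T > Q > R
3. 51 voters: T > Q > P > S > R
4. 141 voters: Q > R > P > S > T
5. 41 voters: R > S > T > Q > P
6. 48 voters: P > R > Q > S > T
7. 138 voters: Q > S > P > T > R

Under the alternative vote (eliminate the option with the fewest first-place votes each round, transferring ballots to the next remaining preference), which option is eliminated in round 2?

T

Round 1: T 51, P 173, Q 279, S 171, R 41. Eliminate R.
Round 2: T 51, P 173, Q 279, S 212. Eliminate T.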